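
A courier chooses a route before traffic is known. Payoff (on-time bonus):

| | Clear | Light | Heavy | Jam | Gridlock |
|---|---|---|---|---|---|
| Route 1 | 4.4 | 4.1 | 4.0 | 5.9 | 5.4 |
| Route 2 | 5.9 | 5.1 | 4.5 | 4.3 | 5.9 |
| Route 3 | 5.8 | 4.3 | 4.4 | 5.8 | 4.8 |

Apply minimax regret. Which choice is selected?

Column bests: Clear=5.9, Light=5.1, Heavy=4.5, Jam=5.9, Gridlock=5.9.
Route 1 regrets: 1.5, 1.0, 0.5, 0.0, 0.5 → max 1.5
Route 2 regrets: 0.0, 0.0, 0.0, 1.6, 0.0 → max 1.6
Route 3 regrets: 0.1, 0.8, 0.1, 0.1, 1.1 → max 1.1
Smallest max regret = 1.1 → Route 3.

Route 3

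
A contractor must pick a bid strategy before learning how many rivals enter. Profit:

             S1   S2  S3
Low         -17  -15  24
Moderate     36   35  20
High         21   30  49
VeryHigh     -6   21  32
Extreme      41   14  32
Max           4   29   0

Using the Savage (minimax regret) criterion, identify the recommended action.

Column bests: S1=41, S2=35, S3=49.
Low regrets: 58, 50, 25 → max 58
Moderate regrets: 5, 0, 29 → max 29
High regrets: 20, 5, 0 → max 20
VeryHigh regrets: 47, 14, 17 → max 47
Extreme regrets: 0, 21, 17 → max 21
Max regrets: 37, 6, 49 → max 49
Smallest max regret = 20 → High.

High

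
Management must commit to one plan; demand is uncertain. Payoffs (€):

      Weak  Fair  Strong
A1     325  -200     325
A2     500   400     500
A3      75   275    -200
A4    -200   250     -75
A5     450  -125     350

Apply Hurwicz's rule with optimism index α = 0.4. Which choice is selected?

A1: 0.4·325 + 0.6·(-200) = 10
A2: 0.4·500 + 0.6·400 = 440
A3: 0.4·275 + 0.6·(-200) = -10
A4: 0.4·250 + 0.6·(-200) = -20
A5: 0.4·450 + 0.6·(-125) = 105
Highest Hurwicz score = 440 → A2.

A2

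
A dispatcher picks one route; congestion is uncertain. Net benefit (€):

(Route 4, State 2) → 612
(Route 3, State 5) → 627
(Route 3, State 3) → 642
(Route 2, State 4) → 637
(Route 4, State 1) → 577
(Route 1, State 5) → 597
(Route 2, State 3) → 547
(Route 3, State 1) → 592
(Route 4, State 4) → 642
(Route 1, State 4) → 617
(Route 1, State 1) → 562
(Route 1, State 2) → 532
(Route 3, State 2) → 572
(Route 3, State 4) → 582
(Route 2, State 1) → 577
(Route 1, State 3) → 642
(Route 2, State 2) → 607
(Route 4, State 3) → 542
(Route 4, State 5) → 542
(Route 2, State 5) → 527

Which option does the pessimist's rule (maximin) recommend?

Row minima: Route 1=532, Route 2=527, Route 3=572, Route 4=542
Best worst-case = 572 → Route 3.

Route 3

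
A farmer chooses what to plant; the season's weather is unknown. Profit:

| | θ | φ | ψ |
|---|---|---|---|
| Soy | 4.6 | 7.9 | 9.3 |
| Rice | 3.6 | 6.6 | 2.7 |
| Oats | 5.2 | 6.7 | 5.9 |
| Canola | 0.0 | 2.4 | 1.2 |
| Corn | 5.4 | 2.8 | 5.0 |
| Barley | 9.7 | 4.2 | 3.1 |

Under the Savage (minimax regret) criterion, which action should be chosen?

Column bests: θ=9.7, φ=7.9, ψ=9.3.
Soy regrets: 5.1, 0.0, 0.0 → max 5.1
Rice regrets: 6.1, 1.3, 6.6 → max 6.6
Oats regrets: 4.5, 1.2, 3.4 → max 4.5
Canola regrets: 9.7, 5.5, 8.1 → max 9.7
Corn regrets: 4.3, 5.1, 4.3 → max 5.1
Barley regrets: 0.0, 3.7, 6.2 → max 6.2
Smallest max regret = 4.5 → Oats.

Oats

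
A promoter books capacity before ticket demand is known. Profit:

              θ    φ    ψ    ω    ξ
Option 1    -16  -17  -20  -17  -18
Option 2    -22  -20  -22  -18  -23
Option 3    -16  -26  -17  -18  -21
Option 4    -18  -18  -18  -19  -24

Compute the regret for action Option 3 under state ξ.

Best payoff under ξ is -18.
Regret = -18 − (-21) = 3.

3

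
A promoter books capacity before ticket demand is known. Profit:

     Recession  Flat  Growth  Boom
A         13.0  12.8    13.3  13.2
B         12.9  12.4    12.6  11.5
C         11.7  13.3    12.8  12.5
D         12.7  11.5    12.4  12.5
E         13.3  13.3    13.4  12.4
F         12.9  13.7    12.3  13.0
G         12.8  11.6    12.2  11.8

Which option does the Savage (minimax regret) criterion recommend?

E

Column bests: Recession=13.3, Flat=13.7, Growth=13.4, Boom=13.2.
A regrets: 0.3, 0.9, 0.1, 0.0 → max 0.9
B regrets: 0.4, 1.3, 0.8, 1.7 → max 1.7
C regrets: 1.6, 0.4, 0.6, 0.7 → max 1.6
D regrets: 0.6, 2.2, 1.0, 0.7 → max 2.2
E regrets: 0.0, 0.4, 0.0, 0.8 → max 0.8
F regrets: 0.4, 0.0, 1.1, 0.2 → max 1.1
G regrets: 0.5, 2.1, 1.2, 1.4 → max 2.1
Smallest max regret = 0.8 → E.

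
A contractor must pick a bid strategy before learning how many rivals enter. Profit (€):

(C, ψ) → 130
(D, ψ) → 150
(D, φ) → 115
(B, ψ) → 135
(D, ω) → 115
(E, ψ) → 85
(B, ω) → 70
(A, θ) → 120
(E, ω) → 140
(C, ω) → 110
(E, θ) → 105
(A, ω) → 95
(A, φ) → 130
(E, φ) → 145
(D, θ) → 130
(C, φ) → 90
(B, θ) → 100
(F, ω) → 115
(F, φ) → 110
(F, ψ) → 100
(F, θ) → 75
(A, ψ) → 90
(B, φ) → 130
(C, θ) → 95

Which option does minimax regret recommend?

D

Column bests: θ=130, φ=145, ψ=150, ω=140.
A regrets: 10, 15, 60, 45 → max 60
B regrets: 30, 15, 15, 70 → max 70
C regrets: 35, 55, 20, 30 → max 55
D regrets: 0, 30, 0, 25 → max 30
E regrets: 25, 0, 65, 0 → max 65
F regrets: 55, 35, 50, 25 → max 55
Smallest max regret = 30 → D.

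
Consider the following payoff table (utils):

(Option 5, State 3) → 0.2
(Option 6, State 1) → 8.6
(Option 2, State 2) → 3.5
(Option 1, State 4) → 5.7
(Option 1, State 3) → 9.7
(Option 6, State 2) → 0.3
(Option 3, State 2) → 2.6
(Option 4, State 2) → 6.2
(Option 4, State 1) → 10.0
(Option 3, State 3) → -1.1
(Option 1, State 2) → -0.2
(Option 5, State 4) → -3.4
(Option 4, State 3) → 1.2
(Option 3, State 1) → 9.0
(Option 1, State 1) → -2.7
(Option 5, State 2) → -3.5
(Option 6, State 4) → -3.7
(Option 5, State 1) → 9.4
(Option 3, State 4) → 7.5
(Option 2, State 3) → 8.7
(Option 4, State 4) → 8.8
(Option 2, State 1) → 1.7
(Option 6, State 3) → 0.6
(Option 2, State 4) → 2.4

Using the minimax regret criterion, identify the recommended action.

Column bests: State 1=10.0, State 2=6.2, State 3=9.7, State 4=8.8.
Option 1 regrets: 12.7, 6.4, 0.0, 3.1 → max 12.7
Option 2 regrets: 8.3, 2.7, 1.0, 6.4 → max 8.3
Option 3 regrets: 1.0, 3.6, 10.8, 1.3 → max 10.8
Option 4 regrets: 0.0, 0.0, 8.5, 0.0 → max 8.5
Option 5 regrets: 0.6, 9.7, 9.5, 12.2 → max 12.2
Option 6 regrets: 1.4, 5.9, 9.1, 12.5 → max 12.5
Smallest max regret = 8.3 → Option 2.

Option 2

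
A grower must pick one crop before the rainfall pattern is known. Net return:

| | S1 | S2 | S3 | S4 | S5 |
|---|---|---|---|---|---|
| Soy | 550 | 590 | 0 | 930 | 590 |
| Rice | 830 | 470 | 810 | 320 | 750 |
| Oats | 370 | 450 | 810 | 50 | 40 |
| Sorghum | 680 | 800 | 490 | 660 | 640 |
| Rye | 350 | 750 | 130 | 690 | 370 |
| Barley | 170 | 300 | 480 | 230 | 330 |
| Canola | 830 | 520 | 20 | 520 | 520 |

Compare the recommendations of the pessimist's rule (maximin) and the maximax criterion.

Row minima: Soy=0, Rice=320, Oats=40, Sorghum=490, Rye=130, Barley=170, Canola=20
Best worst-case = 490 → Sorghum.
Row maxima: Soy=930, Rice=830, Oats=810, Sorghum=800, Rye=750, Barley=480, Canola=830
Best best-case = 930 → Soy.

maximin → Sorghum; maximax → Soy (disagree)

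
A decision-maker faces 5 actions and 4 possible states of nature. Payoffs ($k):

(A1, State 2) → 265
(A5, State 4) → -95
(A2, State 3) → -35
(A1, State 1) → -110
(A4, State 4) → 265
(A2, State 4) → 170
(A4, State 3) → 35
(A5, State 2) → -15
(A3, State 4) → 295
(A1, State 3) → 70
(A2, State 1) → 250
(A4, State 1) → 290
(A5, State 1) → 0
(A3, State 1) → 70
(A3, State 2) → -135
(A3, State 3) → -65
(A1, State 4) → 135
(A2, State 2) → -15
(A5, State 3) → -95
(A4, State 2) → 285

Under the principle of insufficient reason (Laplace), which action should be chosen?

A4

Row averages: A1=90, A2=92.5, A3=41.25, A4=218.75, A5=-51.25
Highest average = 218.75 → A4.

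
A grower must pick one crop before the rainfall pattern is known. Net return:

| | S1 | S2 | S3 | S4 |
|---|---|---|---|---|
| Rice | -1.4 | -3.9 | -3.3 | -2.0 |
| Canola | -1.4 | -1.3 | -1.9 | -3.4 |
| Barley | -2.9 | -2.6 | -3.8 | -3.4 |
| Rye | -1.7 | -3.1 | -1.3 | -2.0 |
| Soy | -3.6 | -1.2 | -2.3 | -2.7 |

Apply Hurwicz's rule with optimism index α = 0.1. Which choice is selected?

Rice: 0.1·(-1.4) + 0.9·(-3.9) = -3.65
Canola: 0.1·(-1.3) + 0.9·(-3.4) = -3.19
Barley: 0.1·(-2.6) + 0.9·(-3.8) = -3.68
Rye: 0.1·(-1.3) + 0.9·(-3.1) = -2.92
Soy: 0.1·(-1.2) + 0.9·(-3.6) = -3.36
Highest Hurwicz score = -2.92 → Rye.

Rye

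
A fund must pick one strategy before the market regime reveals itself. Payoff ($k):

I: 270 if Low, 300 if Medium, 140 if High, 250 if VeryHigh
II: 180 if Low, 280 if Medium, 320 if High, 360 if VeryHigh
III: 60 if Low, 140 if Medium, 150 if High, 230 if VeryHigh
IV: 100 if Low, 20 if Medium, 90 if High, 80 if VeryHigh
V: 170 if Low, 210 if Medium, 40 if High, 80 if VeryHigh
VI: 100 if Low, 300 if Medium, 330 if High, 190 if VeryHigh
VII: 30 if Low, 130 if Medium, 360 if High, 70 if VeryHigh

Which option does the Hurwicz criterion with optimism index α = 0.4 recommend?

I: 0.4·300 + 0.6·140 = 204
II: 0.4·360 + 0.6·180 = 252
III: 0.4·230 + 0.6·60 = 128
IV: 0.4·100 + 0.6·20 = 52
V: 0.4·210 + 0.6·40 = 108
VI: 0.4·330 + 0.6·100 = 192
VII: 0.4·360 + 0.6·30 = 162
Highest Hurwicz score = 252 → II.

II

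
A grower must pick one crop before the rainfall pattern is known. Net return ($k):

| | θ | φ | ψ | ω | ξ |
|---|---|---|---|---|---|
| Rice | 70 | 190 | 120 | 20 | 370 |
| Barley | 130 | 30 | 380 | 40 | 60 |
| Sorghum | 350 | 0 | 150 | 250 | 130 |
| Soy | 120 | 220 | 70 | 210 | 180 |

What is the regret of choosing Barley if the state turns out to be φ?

Best payoff under φ is 220.
Regret = 220 − 30 = 190.

190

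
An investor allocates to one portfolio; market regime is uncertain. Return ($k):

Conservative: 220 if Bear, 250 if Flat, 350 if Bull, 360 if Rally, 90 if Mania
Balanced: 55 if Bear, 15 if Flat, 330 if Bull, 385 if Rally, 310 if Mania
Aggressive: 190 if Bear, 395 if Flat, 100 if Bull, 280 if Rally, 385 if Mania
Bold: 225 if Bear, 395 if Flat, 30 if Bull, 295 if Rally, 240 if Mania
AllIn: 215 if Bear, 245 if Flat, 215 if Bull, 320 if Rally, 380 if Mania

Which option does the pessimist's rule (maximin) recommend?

Row minima: Conservative=90, Balanced=15, Aggressive=100, Bold=30, AllIn=215
Best worst-case = 215 → AllIn.

AllIn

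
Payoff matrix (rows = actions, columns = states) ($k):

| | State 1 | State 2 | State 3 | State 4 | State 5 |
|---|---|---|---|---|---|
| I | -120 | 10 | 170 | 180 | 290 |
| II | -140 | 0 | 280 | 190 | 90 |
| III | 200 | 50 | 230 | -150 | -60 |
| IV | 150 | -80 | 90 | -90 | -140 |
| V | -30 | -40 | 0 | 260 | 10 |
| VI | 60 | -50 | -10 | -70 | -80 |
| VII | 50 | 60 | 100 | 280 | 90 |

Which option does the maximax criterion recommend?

I

Row maxima: I=290, II=280, III=230, IV=150, V=260, VI=60, VII=280
Best best-case = 290 → I.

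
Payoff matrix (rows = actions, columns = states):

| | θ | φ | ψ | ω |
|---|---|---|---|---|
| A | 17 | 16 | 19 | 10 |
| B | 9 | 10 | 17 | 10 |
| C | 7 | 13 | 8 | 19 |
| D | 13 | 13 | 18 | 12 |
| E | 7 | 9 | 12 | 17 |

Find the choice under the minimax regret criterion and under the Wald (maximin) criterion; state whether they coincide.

minimax regret → D; maximin → D (agree)

Column bests: θ=17, φ=16, ψ=19, ω=19.
A regrets: 0, 0, 0, 9 → max 9
B regrets: 8, 6, 2, 9 → max 9
C regrets: 10, 3, 11, 0 → max 11
D regrets: 4, 3, 1, 7 → max 7
E regrets: 10, 7, 7, 2 → max 10
Smallest max regret = 7 → D.
Row minima: A=10, B=9, C=7, D=12, E=7
Best worst-case = 12 → D.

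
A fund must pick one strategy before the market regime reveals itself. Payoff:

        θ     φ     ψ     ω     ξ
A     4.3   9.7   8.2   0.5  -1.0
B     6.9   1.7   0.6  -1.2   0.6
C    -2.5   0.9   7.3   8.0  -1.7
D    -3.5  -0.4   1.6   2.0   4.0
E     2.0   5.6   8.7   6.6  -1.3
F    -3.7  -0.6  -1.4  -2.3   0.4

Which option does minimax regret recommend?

Column bests: θ=6.9, φ=9.7, ψ=8.7, ω=8.0, ξ=4.0.
A regrets: 2.6, 0.0, 0.5, 7.5, 5.0 → max 7.5
B regrets: 0.0, 8.0, 8.1, 9.2, 3.4 → max 9.2
C regrets: 9.4, 8.8, 1.4, 0.0, 5.7 → max 9.4
D regrets: 10.4, 10.1, 7.1, 6.0, 0.0 → max 10.4
E regrets: 4.9, 4.1, 0.0, 1.4, 5.3 → max 5.3
F regrets: 10.6, 10.3, 10.1, 10.3, 3.6 → max 10.6
Smallest max regret = 5.3 → E.

E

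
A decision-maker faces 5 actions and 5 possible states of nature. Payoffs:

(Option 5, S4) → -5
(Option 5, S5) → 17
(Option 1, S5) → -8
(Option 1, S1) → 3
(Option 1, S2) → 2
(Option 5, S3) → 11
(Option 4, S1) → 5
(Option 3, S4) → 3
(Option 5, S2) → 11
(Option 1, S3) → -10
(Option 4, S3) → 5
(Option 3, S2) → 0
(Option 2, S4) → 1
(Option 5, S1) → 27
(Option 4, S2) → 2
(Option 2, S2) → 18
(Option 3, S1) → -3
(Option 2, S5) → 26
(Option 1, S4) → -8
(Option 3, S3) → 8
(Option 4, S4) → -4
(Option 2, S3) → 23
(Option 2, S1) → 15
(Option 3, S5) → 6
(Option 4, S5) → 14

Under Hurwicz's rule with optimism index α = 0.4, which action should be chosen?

Option 2

Option 1: 0.4·3 + 0.6·(-10) = -4.8
Option 2: 0.4·26 + 0.6·1 = 11
Option 3: 0.4·8 + 0.6·(-3) = 1.4
Option 4: 0.4·14 + 0.6·(-4) = 3.2
Option 5: 0.4·27 + 0.6·(-5) = 7.8
Highest Hurwicz score = 11 → Option 2.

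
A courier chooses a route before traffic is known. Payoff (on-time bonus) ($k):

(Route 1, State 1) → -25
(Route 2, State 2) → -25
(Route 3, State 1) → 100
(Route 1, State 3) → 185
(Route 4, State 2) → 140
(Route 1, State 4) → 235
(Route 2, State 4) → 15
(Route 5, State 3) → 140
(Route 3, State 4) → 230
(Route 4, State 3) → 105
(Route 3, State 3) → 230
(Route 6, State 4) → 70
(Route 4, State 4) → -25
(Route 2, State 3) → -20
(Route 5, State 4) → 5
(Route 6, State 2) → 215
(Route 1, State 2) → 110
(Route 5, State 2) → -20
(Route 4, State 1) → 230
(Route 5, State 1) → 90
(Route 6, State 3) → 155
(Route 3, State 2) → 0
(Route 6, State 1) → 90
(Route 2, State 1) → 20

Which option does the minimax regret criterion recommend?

Route 6

Column bests: State 1=230, State 2=215, State 3=230, State 4=235.
Route 1 regrets: 255, 105, 45, 0 → max 255
Route 2 regrets: 210, 240, 250, 220 → max 250
Route 3 regrets: 130, 215, 0, 5 → max 215
Route 4 regrets: 0, 75, 125, 260 → max 260
Route 5 regrets: 140, 235, 90, 230 → max 235
Route 6 regrets: 140, 0, 75, 165 → max 165
Smallest max regret = 165 → Route 6.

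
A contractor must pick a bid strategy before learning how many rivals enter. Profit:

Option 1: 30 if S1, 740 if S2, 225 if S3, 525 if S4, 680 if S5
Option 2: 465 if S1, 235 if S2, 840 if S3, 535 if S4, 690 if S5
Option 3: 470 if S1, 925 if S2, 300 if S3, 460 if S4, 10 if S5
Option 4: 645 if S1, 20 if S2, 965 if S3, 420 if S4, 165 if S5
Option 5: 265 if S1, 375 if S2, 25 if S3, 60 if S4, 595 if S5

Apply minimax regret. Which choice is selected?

Option 3

Column bests: S1=645, S2=925, S3=965, S4=535, S5=690.
Option 1 regrets: 615, 185, 740, 10, 10 → max 740
Option 2 regrets: 180, 690, 125, 0, 0 → max 690
Option 3 regrets: 175, 0, 665, 75, 680 → max 680
Option 4 regrets: 0, 905, 0, 115, 525 → max 905
Option 5 regrets: 380, 550, 940, 475, 95 → max 940
Smallest max regret = 680 → Option 3.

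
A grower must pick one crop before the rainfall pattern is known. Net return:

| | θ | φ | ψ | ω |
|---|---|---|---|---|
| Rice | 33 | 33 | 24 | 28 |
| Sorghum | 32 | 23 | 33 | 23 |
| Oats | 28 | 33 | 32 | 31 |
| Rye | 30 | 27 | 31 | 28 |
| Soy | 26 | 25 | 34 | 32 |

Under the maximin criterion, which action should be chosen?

Oats

Row minima: Rice=24, Sorghum=23, Oats=28, Rye=27, Soy=25
Best worst-case = 28 → Oats.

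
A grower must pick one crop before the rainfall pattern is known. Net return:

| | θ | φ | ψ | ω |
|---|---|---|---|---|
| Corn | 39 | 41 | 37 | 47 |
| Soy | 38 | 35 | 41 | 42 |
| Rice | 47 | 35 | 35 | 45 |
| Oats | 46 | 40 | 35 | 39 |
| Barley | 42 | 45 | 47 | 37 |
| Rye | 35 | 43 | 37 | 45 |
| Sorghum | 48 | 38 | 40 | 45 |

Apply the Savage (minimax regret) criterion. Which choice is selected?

Column bests: θ=48, φ=45, ψ=47, ω=47.
Corn regrets: 9, 4, 10, 0 → max 10
Soy regrets: 10, 10, 6, 5 → max 10
Rice regrets: 1, 10, 12, 2 → max 12
Oats regrets: 2, 5, 12, 8 → max 12
Barley regrets: 6, 0, 0, 10 → max 10
Rye regrets: 13, 2, 10, 2 → max 13
Sorghum regrets: 0, 7, 7, 2 → max 7
Smallest max regret = 7 → Sorghum.

Sorghum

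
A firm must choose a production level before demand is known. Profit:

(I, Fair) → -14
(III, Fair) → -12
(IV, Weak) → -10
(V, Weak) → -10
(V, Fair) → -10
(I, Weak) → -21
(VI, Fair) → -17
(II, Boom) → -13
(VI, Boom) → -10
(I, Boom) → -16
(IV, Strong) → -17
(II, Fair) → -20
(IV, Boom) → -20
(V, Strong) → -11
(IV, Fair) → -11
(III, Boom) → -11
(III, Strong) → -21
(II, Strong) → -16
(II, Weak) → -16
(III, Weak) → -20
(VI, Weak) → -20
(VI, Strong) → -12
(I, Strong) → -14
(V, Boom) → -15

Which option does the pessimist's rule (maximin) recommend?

Row minima: I=-21, II=-20, III=-21, IV=-20, V=-15, VI=-20
Best worst-case = -15 → V.

V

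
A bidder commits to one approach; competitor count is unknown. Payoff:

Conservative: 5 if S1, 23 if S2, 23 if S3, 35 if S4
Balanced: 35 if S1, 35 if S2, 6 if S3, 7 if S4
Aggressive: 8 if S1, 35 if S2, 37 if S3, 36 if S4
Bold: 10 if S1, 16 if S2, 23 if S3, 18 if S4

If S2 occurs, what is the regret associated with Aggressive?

0

Best payoff under S2 is 35.
Regret = 35 − 35 = 0.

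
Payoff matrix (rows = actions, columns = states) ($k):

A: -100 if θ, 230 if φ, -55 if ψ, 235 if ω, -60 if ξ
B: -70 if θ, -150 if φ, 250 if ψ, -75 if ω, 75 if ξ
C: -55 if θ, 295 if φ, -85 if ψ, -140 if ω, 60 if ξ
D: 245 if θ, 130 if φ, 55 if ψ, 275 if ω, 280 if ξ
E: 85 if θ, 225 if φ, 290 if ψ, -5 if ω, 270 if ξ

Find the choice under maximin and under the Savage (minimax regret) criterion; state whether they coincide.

Row minima: A=-100, B=-150, C=-140, D=55, E=-5
Best worst-case = 55 → D.
Column bests: θ=245, φ=295, ψ=290, ω=275, ξ=280.
A regrets: 345, 65, 345, 40, 340 → max 345
B regrets: 315, 445, 40, 350, 205 → max 445
C regrets: 300, 0, 375, 415, 220 → max 415
D regrets: 0, 165, 235, 0, 0 → max 235
E regrets: 160, 70, 0, 280, 10 → max 280
Smallest max regret = 235 → D.

maximin → D; minimax regret → D (agree)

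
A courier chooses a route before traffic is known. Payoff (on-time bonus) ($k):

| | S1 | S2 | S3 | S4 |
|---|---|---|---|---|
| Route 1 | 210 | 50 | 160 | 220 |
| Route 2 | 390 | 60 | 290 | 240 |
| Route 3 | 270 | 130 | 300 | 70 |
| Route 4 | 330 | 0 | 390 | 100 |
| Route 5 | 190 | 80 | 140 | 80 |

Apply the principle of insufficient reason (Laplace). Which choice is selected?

Route 2

Row averages: Route 1=160, Route 2=245, Route 3=192.5, Route 4=205, Route 5=122.5
Highest average = 245 → Route 2.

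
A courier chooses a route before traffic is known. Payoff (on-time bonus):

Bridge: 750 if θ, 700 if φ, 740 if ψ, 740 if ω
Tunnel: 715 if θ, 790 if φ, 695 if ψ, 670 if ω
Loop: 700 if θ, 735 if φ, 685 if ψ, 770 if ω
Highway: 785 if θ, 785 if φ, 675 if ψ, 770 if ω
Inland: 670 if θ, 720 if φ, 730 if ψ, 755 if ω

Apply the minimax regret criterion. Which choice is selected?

Column bests: θ=785, φ=790, ψ=740, ω=770.
Bridge regrets: 35, 90, 0, 30 → max 90
Tunnel regrets: 70, 0, 45, 100 → max 100
Loop regrets: 85, 55, 55, 0 → max 85
Highway regrets: 0, 5, 65, 0 → max 65
Inland regrets: 115, 70, 10, 15 → max 115
Smallest max regret = 65 → Highway.

Highway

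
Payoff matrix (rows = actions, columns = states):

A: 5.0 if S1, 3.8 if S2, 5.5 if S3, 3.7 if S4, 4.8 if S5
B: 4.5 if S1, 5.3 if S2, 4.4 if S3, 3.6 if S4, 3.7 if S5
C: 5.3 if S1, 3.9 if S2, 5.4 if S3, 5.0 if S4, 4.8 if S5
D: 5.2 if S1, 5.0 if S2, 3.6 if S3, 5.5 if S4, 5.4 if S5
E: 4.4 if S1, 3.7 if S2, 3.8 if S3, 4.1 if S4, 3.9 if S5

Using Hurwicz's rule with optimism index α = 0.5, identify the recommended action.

C

A: 0.5·5.5 + 0.5·3.7 = 4.6
B: 0.5·5.3 + 0.5·3.6 = 4.45
C: 0.5·5.4 + 0.5·3.9 = 4.65
D: 0.5·5.5 + 0.5·3.6 = 4.55
E: 0.5·4.4 + 0.5·3.7 = 4.05
Highest Hurwicz score = 4.65 → C.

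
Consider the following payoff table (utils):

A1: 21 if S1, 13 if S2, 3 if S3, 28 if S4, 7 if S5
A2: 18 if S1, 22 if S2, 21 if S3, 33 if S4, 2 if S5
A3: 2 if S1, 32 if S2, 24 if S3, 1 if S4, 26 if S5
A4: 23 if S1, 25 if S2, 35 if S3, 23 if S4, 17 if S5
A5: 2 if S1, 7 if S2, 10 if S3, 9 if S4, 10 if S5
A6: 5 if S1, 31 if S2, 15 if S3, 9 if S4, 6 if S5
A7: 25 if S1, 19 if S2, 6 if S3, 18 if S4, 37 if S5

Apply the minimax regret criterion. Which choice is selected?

A4

Column bests: S1=25, S2=32, S3=35, S4=33, S5=37.
A1 regrets: 4, 19, 32, 5, 30 → max 32
A2 regrets: 7, 10, 14, 0, 35 → max 35
A3 regrets: 23, 0, 11, 32, 11 → max 32
A4 regrets: 2, 7, 0, 10, 20 → max 20
A5 regrets: 23, 25, 25, 24, 27 → max 27
A6 regrets: 20, 1, 20, 24, 31 → max 31
A7 regrets: 0, 13, 29, 15, 0 → max 29
Smallest max regret = 20 → A4.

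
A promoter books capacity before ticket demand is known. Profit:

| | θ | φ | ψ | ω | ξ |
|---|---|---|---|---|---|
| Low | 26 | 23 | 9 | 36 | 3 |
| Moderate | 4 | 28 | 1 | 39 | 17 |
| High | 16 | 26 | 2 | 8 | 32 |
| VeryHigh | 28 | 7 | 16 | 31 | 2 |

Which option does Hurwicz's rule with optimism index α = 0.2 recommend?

Low: 0.2·36 + 0.8·3 = 9.6
Moderate: 0.2·39 + 0.8·1 = 8.6
High: 0.2·32 + 0.8·2 = 8
VeryHigh: 0.2·31 + 0.8·2 = 7.8
Highest Hurwicz score = 9.6 → Low.

Low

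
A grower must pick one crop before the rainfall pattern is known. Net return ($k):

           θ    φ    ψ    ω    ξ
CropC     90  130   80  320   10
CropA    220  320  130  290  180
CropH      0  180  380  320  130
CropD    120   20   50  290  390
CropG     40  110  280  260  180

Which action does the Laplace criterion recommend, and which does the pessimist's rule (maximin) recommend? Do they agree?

Row averages: CropC=126, CropA=228, CropH=202, CropD=174, CropG=174
Highest average = 228 → CropA.
Row minima: CropC=10, CropA=130, CropH=0, CropD=20, CropG=40
Best worst-case = 130 → CropA.

laplace → CropA; maximin → CropA (agree)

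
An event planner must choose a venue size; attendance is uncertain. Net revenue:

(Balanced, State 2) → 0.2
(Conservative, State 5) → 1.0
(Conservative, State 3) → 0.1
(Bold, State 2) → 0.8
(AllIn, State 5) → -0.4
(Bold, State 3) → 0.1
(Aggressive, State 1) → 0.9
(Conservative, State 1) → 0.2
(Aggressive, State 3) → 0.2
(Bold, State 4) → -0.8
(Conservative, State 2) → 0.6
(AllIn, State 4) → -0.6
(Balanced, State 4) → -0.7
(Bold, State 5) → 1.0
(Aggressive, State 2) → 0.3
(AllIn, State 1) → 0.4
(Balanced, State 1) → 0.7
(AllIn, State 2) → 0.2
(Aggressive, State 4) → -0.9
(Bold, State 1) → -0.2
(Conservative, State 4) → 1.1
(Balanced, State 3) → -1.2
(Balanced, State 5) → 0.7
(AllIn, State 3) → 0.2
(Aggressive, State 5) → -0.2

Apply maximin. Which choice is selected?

Conservative

Row minima: Conservative=0.1, Balanced=-1.2, Aggressive=-0.9, Bold=-0.8, AllIn=-0.6
Best worst-case = 0.1 → Conservative.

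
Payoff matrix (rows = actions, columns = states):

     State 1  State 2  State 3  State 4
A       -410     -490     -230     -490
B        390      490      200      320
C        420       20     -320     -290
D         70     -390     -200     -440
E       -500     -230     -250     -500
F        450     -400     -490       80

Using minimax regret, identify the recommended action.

B

Column bests: State 1=450, State 2=490, State 3=200, State 4=320.
A regrets: 860, 980, 430, 810 → max 980
B regrets: 60, 0, 0, 0 → max 60
C regrets: 30, 470, 520, 610 → max 610
D regrets: 380, 880, 400, 760 → max 880
E regrets: 950, 720, 450, 820 → max 950
F regrets: 0, 890, 690, 240 → max 890
Smallest max regret = 60 → B.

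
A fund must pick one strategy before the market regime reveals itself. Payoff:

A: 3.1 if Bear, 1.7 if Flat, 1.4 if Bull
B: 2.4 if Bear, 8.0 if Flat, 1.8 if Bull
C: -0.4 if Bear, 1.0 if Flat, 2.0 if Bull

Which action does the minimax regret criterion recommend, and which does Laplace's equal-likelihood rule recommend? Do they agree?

Column bests: Bear=3.1, Flat=8.0, Bull=2.0.
A regrets: 0.0, 6.3, 0.6 → max 6.3
B regrets: 0.7, 0.0, 0.2 → max 0.7
C regrets: 3.5, 7.0, 0.0 → max 7.0
Smallest max regret = 0.7 → B.
Row averages: A=31/15, B=61/15, C=13/15
Highest average = 61/15 → B.

minimax regret → B; laplace → B (agree)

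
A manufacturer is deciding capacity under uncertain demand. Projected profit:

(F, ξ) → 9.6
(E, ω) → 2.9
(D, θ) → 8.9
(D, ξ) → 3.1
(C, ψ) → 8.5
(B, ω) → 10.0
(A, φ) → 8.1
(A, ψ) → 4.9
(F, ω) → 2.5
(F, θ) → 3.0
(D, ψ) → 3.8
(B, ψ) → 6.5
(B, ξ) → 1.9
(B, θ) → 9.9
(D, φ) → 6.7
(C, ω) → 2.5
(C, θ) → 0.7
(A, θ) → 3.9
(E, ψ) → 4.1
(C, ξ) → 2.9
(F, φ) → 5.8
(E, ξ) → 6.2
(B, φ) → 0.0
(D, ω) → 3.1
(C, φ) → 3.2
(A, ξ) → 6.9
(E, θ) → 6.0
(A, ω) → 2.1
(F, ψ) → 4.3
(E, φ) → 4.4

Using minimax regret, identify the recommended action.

Column bests: θ=9.9, φ=8.1, ψ=8.5, ω=10.0, ξ=9.6.
A regrets: 6.0, 0.0, 3.6, 7.9, 2.7 → max 7.9
B regrets: 0.0, 8.1, 2.0, 0.0, 7.7 → max 8.1
C regrets: 9.2, 4.9, 0.0, 7.5, 6.7 → max 9.2
D regrets: 1.0, 1.4, 4.7, 6.9, 6.5 → max 6.9
E regrets: 3.9, 3.7, 4.4, 7.1, 3.4 → max 7.1
F regrets: 6.9, 2.3, 4.2, 7.5, 0.0 → max 7.5
Smallest max regret = 6.9 → D.

D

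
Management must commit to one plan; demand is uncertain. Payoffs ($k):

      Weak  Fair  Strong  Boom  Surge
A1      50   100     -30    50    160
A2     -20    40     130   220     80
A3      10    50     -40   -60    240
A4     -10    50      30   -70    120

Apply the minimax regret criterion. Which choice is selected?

Column bests: Weak=50, Fair=100, Strong=130, Boom=220, Surge=240.
A1 regrets: 0, 0, 160, 170, 80 → max 170
A2 regrets: 70, 60, 0, 0, 160 → max 160
A3 regrets: 40, 50, 170, 280, 0 → max 280
A4 regrets: 60, 50, 100, 290, 120 → max 290
Smallest max regret = 160 → A2.

A2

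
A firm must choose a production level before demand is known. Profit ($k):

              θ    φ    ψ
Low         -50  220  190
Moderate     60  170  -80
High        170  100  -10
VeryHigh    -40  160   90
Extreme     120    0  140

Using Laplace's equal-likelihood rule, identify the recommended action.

Low

Row averages: Low=120, Moderate=50, High=260/3, VeryHigh=70, Extreme=260/3
Highest average = 120 → Low.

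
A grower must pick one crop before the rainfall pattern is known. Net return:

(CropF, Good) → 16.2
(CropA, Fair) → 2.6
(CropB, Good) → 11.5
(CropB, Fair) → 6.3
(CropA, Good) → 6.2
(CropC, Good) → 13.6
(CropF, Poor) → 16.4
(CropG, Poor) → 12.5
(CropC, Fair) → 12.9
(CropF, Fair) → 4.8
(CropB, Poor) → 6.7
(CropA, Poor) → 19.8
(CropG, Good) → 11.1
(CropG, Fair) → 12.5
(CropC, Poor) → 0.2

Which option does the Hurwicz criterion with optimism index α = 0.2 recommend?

CropG

CropC: 0.2·13.6 + 0.8·0.2 = 2.88
CropG: 0.2·12.5 + 0.8·11.1 = 11.38
CropB: 0.2·11.5 + 0.8·6.3 = 7.34
CropA: 0.2·19.8 + 0.8·2.6 = 6.04
CropF: 0.2·16.4 + 0.8·4.8 = 7.12
Highest Hurwicz score = 11.38 → CropG.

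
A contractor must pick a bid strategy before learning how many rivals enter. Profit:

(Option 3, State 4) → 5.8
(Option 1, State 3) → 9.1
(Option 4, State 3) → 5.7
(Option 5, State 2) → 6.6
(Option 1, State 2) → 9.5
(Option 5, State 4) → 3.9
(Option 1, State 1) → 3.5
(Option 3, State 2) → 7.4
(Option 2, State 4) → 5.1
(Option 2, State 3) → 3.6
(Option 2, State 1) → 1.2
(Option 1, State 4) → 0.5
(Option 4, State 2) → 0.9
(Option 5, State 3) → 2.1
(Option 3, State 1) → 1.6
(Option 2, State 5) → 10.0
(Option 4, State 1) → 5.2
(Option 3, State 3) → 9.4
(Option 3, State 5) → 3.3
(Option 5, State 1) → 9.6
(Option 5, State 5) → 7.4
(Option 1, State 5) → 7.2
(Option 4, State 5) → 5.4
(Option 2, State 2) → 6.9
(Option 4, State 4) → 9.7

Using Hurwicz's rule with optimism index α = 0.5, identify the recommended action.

Option 5

Option 1: 0.5·9.5 + 0.5·0.5 = 5
Option 2: 0.5·10.0 + 0.5·1.2 = 5.6
Option 3: 0.5·9.4 + 0.5·1.6 = 5.5
Option 4: 0.5·9.7 + 0.5·0.9 = 5.3
Option 5: 0.5·9.6 + 0.5·2.1 = 5.85
Highest Hurwicz score = 5.85 → Option 5.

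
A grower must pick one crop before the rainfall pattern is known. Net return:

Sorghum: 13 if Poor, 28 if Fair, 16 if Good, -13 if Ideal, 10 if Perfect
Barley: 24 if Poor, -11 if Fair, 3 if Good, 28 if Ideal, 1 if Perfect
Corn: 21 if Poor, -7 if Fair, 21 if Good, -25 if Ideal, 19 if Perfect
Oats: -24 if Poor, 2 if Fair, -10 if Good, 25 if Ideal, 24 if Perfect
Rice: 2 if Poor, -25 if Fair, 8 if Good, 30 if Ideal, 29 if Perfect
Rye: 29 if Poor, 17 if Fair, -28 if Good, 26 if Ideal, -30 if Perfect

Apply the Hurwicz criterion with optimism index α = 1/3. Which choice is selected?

Barley

Sorghum: 1/3·28 + 2/3·(-13) = 2/3
Barley: 1/3·28 + 2/3·(-11) = 2
Corn: 1/3·21 + 2/3·(-25) = -29/3
Oats: 1/3·25 + 2/3·(-24) = -23/3
Rice: 1/3·30 + 2/3·(-25) = -20/3
Rye: 1/3·29 + 2/3·(-30) = -31/3
Highest Hurwicz score = 2 → Barley.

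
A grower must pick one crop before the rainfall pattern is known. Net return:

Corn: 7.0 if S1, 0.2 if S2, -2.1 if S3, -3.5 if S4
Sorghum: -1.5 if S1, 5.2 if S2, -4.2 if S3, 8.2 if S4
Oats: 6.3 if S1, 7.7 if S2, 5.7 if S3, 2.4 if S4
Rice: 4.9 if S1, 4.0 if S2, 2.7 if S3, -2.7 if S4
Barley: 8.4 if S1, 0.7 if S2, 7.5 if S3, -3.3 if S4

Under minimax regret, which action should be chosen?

Column bests: S1=8.4, S2=7.7, S3=7.5, S4=8.2.
Corn regrets: 1.4, 7.5, 9.6, 11.7 → max 11.7
Sorghum regrets: 9.9, 2.5, 11.7, 0.0 → max 11.7
Oats regrets: 2.1, 0.0, 1.8, 5.8 → max 5.8
Rice regrets: 3.5, 3.7, 4.8, 10.9 → max 10.9
Barley regrets: 0.0, 7.0, 0.0, 11.5 → max 11.5
Smallest max regret = 5.8 → Oats.

Oats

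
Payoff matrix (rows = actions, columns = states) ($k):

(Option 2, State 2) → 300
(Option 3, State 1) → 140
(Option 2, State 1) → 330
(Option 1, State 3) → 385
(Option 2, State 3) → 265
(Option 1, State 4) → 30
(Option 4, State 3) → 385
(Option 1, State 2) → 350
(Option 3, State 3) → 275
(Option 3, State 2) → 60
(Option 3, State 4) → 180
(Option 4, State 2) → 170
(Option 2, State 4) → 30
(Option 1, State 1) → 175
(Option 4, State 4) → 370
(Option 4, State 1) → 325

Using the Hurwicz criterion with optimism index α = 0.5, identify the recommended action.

Option 1: 0.5·385 + 0.5·30 = 207.5
Option 2: 0.5·330 + 0.5·30 = 180
Option 3: 0.5·275 + 0.5·60 = 167.5
Option 4: 0.5·385 + 0.5·170 = 277.5
Highest Hurwicz score = 277.5 → Option 4.

Option 4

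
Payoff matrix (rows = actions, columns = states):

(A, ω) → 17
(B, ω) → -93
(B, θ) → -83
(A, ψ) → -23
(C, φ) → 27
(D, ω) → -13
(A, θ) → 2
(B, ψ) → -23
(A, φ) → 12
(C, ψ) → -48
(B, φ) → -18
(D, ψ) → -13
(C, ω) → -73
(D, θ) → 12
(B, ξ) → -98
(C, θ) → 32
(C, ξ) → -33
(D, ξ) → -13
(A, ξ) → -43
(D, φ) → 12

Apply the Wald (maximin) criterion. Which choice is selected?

D

Row minima: A=-43, B=-98, C=-73, D=-13
Best worst-case = -13 → D.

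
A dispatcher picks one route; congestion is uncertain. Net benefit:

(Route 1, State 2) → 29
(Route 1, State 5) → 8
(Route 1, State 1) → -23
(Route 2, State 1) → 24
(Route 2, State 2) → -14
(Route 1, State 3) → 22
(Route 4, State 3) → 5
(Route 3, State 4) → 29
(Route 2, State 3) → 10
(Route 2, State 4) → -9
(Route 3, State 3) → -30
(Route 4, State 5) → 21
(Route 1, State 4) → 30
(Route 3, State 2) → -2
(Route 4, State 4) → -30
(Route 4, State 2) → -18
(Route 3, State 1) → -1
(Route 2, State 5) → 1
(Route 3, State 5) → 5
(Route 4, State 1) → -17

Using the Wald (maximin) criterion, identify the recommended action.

Route 2

Row minima: Route 1=-23, Route 2=-14, Route 3=-30, Route 4=-30
Best worst-case = -14 → Route 2.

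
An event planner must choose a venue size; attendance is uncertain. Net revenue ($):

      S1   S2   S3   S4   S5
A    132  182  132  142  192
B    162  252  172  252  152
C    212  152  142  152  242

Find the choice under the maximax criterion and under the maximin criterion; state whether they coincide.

maximax → B; maximin → B (agree)

Row maxima: A=192, B=252, C=242
Best best-case = 252 → B.
Row minima: A=132, B=152, C=142
Best worst-case = 152 → B.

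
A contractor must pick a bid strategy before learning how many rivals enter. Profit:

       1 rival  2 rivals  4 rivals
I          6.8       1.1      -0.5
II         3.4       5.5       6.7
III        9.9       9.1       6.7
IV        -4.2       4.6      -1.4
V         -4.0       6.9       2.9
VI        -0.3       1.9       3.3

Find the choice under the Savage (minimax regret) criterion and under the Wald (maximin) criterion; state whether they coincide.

Column bests: 1 rival=9.9, 2 rivals=9.1, 4 rivals=6.7.
I regrets: 3.1, 8.0, 7.2 → max 8.0
II regrets: 6.5, 3.6, 0.0 → max 6.5
III regrets: 0.0, 0.0, 0.0 → max 0.0
IV regrets: 14.1, 4.5, 8.1 → max 14.1
V regrets: 13.9, 2.2, 3.8 → max 13.9
VI regrets: 10.2, 7.2, 3.4 → max 10.2
Smallest max regret = 0.0 → III.
Row minima: I=-0.5, II=3.4, III=6.7, IV=-4.2, V=-4.0, VI=-0.3
Best worst-case = 6.7 → III.

minimax regret → III; maximin → III (agree)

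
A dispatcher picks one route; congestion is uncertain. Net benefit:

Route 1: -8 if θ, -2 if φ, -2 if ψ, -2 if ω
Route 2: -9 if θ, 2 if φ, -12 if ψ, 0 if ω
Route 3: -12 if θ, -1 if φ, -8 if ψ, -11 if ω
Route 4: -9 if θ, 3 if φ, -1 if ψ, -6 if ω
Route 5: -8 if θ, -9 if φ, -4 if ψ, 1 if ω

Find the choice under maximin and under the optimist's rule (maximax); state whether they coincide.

Row minima: Route 1=-8, Route 2=-12, Route 3=-12, Route 4=-9, Route 5=-9
Best worst-case = -8 → Route 1.
Row maxima: Route 1=-2, Route 2=2, Route 3=-1, Route 4=3, Route 5=1
Best best-case = 3 → Route 4.

maximin → Route 1; maximax → Route 4 (disagree)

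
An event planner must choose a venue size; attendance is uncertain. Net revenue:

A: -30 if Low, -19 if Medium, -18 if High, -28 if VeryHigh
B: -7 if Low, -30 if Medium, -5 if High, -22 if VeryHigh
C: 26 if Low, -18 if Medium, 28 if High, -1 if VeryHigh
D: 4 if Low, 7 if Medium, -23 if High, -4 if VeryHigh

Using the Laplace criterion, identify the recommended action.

C

Row averages: A=-23.75, B=-16, C=8.75, D=-4
Highest average = 8.75 → C.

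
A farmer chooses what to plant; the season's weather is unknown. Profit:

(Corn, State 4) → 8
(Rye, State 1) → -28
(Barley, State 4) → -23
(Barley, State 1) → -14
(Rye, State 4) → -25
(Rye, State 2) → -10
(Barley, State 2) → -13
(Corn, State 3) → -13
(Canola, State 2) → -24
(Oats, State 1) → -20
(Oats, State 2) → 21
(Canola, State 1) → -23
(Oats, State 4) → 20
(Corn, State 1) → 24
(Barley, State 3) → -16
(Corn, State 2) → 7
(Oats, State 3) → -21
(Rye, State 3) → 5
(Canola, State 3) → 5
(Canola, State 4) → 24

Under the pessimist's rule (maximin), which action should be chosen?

Row minima: Oats=-21, Rye=-28, Canola=-24, Corn=-13, Barley=-23
Best worst-case = -13 → Corn.

Corn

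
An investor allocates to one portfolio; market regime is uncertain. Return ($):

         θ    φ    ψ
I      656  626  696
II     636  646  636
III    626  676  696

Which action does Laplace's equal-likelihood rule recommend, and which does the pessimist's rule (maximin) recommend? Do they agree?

Row averages: I=1978/3, II=1918/3, III=666
Highest average = 666 → III.
Row minima: I=626, II=636, III=626
Best worst-case = 636 → II.

laplace → III; maximin → II (disagree)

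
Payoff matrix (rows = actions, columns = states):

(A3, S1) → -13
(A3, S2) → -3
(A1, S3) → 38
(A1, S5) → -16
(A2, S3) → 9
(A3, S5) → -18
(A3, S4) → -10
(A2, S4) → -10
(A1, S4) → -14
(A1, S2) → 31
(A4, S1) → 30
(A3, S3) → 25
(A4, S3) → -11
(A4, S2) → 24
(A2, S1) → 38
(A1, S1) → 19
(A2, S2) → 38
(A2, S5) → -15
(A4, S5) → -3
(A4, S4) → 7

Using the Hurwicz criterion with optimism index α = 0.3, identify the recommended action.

A1: 0.3·38 + 0.7·(-16) = 0.2
A2: 0.3·38 + 0.7·(-15) = 0.9
A3: 0.3·25 + 0.7·(-18) = -5.1
A4: 0.3·30 + 0.7·(-11) = 1.3
Highest Hurwicz score = 1.3 → A4.

A4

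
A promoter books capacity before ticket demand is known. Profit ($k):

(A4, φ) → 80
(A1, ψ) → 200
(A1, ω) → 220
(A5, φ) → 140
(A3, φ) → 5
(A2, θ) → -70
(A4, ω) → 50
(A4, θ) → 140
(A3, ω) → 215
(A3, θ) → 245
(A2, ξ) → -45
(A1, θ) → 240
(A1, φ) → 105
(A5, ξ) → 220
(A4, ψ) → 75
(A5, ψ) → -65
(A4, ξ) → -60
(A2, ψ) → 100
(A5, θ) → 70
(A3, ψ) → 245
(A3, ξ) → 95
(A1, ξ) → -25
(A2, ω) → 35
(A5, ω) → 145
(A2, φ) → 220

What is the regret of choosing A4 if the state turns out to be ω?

Best payoff under ω is 220.
Regret = 220 − 50 = 170.

170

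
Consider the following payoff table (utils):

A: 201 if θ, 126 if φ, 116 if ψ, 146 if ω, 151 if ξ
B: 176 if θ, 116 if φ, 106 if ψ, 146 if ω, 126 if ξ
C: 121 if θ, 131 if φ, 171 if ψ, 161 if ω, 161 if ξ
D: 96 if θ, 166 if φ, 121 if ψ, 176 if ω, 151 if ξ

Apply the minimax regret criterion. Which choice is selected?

A

Column bests: θ=201, φ=166, ψ=171, ω=176, ξ=161.
A regrets: 0, 40, 55, 30, 10 → max 55
B regrets: 25, 50, 65, 30, 35 → max 65
C regrets: 80, 35, 0, 15, 0 → max 80
D regrets: 105, 0, 50, 0, 10 → max 105
Smallest max regret = 55 → A.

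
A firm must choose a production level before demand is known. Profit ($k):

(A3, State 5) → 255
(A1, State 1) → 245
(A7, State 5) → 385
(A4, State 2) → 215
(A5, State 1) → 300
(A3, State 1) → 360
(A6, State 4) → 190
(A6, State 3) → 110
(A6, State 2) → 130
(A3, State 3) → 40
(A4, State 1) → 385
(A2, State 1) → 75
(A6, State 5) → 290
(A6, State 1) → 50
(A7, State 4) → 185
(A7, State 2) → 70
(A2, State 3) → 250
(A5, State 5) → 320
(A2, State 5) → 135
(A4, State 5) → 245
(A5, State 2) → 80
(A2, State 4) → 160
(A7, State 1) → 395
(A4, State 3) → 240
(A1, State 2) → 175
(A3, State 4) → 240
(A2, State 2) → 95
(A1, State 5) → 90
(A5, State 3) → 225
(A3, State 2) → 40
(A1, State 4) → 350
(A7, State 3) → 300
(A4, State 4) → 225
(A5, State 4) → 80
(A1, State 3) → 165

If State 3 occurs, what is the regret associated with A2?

Best payoff under State 3 is 300.
Regret = 300 − 250 = 50.

50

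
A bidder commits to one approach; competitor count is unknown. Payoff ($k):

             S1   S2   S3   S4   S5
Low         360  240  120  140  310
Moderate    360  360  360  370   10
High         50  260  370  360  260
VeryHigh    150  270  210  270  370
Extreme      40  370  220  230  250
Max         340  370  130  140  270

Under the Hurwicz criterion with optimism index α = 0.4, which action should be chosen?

VeryHigh

Low: 0.4·360 + 0.6·120 = 216
Moderate: 0.4·370 + 0.6·10 = 154
High: 0.4·370 + 0.6·50 = 178
VeryHigh: 0.4·370 + 0.6·150 = 238
Extreme: 0.4·370 + 0.6·40 = 172
Max: 0.4·370 + 0.6·130 = 226
Highest Hurwicz score = 238 → VeryHigh.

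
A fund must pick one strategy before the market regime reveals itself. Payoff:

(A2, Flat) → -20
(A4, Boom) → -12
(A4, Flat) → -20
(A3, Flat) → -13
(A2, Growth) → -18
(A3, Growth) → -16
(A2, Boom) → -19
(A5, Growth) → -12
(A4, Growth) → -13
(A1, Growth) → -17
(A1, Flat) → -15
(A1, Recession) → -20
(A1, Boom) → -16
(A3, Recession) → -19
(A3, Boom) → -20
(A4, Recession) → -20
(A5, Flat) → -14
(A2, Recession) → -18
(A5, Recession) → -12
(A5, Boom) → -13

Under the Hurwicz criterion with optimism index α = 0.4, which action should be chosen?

A5

A1: 0.4·(-15) + 0.6·(-20) = -18
A2: 0.4·(-18) + 0.6·(-20) = -19.2
A3: 0.4·(-13) + 0.6·(-20) = -17.2
A4: 0.4·(-12) + 0.6·(-20) = -16.8
A5: 0.4·(-12) + 0.6·(-14) = -13.2
Highest Hurwicz score = -13.2 → A5.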